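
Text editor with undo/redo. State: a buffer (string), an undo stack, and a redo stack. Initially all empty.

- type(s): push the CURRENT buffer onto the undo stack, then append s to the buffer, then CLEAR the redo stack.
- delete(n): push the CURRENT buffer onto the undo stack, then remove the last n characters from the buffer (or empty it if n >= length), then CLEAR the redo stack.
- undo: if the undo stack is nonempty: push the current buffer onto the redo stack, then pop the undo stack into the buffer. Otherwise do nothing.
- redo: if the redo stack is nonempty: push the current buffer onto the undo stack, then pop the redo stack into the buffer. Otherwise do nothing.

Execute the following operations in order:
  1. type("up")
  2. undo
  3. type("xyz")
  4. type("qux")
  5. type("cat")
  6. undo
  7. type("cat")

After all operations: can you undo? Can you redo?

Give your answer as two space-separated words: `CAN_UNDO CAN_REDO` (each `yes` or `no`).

Answer: yes no

Derivation:
After op 1 (type): buf='up' undo_depth=1 redo_depth=0
After op 2 (undo): buf='(empty)' undo_depth=0 redo_depth=1
After op 3 (type): buf='xyz' undo_depth=1 redo_depth=0
After op 4 (type): buf='xyzqux' undo_depth=2 redo_depth=0
After op 5 (type): buf='xyzquxcat' undo_depth=3 redo_depth=0
After op 6 (undo): buf='xyzqux' undo_depth=2 redo_depth=1
After op 7 (type): buf='xyzquxcat' undo_depth=3 redo_depth=0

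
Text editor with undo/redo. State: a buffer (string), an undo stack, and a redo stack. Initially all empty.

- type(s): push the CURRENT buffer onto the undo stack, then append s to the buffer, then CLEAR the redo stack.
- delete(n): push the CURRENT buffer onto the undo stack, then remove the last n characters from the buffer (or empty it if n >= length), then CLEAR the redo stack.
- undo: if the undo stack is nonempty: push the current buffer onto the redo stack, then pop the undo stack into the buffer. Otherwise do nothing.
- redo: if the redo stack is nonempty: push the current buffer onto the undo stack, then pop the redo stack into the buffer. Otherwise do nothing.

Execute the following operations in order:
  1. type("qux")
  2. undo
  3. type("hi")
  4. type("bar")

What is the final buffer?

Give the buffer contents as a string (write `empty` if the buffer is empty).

Answer: hibar

Derivation:
After op 1 (type): buf='qux' undo_depth=1 redo_depth=0
After op 2 (undo): buf='(empty)' undo_depth=0 redo_depth=1
After op 3 (type): buf='hi' undo_depth=1 redo_depth=0
After op 4 (type): buf='hibar' undo_depth=2 redo_depth=0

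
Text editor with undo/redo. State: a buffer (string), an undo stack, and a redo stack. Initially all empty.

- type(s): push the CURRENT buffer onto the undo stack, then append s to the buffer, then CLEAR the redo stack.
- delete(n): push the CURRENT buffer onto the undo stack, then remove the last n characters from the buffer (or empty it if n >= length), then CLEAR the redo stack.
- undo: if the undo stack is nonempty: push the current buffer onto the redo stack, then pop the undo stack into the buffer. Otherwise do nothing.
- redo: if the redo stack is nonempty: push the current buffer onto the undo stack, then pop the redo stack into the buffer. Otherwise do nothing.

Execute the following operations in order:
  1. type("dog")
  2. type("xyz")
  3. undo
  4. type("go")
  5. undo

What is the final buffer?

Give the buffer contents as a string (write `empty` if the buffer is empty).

Answer: dog

Derivation:
After op 1 (type): buf='dog' undo_depth=1 redo_depth=0
After op 2 (type): buf='dogxyz' undo_depth=2 redo_depth=0
After op 3 (undo): buf='dog' undo_depth=1 redo_depth=1
After op 4 (type): buf='doggo' undo_depth=2 redo_depth=0
After op 5 (undo): buf='dog' undo_depth=1 redo_depth=1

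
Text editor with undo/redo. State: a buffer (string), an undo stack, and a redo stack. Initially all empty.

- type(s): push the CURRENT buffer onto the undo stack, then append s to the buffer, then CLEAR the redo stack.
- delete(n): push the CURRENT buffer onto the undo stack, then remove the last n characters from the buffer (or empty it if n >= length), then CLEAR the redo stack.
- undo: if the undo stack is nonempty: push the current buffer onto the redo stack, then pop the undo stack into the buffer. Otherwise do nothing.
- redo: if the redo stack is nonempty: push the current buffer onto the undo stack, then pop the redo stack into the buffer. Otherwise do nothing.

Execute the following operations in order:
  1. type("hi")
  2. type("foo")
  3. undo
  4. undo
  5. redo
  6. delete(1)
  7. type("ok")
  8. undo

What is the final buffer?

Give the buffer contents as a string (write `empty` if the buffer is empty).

After op 1 (type): buf='hi' undo_depth=1 redo_depth=0
After op 2 (type): buf='hifoo' undo_depth=2 redo_depth=0
After op 3 (undo): buf='hi' undo_depth=1 redo_depth=1
After op 4 (undo): buf='(empty)' undo_depth=0 redo_depth=2
After op 5 (redo): buf='hi' undo_depth=1 redo_depth=1
After op 6 (delete): buf='h' undo_depth=2 redo_depth=0
After op 7 (type): buf='hok' undo_depth=3 redo_depth=0
After op 8 (undo): buf='h' undo_depth=2 redo_depth=1

Answer: h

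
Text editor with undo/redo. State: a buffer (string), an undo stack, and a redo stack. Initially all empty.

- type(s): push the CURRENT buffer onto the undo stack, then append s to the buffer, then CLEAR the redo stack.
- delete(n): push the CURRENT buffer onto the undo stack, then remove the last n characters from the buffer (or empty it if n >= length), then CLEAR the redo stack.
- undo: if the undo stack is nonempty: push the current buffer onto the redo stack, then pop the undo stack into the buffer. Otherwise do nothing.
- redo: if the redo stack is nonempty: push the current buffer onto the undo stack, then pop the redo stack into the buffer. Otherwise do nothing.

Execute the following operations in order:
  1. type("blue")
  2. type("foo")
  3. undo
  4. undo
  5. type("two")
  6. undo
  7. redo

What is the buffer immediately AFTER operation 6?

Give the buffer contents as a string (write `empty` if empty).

Answer: empty

Derivation:
After op 1 (type): buf='blue' undo_depth=1 redo_depth=0
After op 2 (type): buf='bluefoo' undo_depth=2 redo_depth=0
After op 3 (undo): buf='blue' undo_depth=1 redo_depth=1
After op 4 (undo): buf='(empty)' undo_depth=0 redo_depth=2
After op 5 (type): buf='two' undo_depth=1 redo_depth=0
After op 6 (undo): buf='(empty)' undo_depth=0 redo_depth=1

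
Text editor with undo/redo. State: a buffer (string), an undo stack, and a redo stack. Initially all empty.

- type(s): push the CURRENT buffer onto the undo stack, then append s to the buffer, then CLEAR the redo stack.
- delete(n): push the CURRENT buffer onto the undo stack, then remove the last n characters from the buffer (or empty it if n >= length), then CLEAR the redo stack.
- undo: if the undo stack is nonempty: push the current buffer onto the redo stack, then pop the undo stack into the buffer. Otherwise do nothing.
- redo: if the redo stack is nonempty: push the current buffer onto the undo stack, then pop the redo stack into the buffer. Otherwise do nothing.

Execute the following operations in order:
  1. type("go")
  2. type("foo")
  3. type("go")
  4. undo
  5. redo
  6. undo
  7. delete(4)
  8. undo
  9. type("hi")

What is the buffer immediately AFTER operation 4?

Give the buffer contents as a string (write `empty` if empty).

After op 1 (type): buf='go' undo_depth=1 redo_depth=0
After op 2 (type): buf='gofoo' undo_depth=2 redo_depth=0
After op 3 (type): buf='gofoogo' undo_depth=3 redo_depth=0
After op 4 (undo): buf='gofoo' undo_depth=2 redo_depth=1

Answer: gofoo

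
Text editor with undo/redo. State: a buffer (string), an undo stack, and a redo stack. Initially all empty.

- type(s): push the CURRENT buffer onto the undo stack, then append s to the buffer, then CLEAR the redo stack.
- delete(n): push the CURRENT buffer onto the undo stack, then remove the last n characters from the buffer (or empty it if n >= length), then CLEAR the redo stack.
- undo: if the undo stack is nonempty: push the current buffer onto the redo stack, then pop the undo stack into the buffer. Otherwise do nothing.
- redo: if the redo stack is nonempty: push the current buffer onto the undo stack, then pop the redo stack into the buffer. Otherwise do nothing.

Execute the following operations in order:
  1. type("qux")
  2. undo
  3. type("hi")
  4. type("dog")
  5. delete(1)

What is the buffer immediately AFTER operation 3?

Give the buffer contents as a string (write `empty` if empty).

Answer: hi

Derivation:
After op 1 (type): buf='qux' undo_depth=1 redo_depth=0
After op 2 (undo): buf='(empty)' undo_depth=0 redo_depth=1
After op 3 (type): buf='hi' undo_depth=1 redo_depth=0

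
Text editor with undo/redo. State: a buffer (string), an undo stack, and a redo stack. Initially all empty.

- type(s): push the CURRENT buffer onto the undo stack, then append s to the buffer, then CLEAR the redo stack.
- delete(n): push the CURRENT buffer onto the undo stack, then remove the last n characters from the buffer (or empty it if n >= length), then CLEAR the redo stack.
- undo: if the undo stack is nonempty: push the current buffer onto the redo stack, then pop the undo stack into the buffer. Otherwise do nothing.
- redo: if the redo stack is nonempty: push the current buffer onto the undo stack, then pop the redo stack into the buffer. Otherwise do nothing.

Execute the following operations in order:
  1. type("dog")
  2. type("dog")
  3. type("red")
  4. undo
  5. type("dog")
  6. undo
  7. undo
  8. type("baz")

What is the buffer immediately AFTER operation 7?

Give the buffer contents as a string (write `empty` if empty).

After op 1 (type): buf='dog' undo_depth=1 redo_depth=0
After op 2 (type): buf='dogdog' undo_depth=2 redo_depth=0
After op 3 (type): buf='dogdogred' undo_depth=3 redo_depth=0
After op 4 (undo): buf='dogdog' undo_depth=2 redo_depth=1
After op 5 (type): buf='dogdogdog' undo_depth=3 redo_depth=0
After op 6 (undo): buf='dogdog' undo_depth=2 redo_depth=1
After op 7 (undo): buf='dog' undo_depth=1 redo_depth=2

Answer: dog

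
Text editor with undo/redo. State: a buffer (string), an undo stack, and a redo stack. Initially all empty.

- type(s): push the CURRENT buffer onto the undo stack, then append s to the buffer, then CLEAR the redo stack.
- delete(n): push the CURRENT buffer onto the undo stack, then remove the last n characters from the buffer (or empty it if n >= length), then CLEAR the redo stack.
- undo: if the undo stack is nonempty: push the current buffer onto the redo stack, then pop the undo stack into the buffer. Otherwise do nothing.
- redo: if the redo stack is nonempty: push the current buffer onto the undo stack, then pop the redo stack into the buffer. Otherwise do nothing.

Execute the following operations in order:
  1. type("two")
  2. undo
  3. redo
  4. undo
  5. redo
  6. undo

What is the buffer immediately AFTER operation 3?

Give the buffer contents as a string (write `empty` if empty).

Answer: two

Derivation:
After op 1 (type): buf='two' undo_depth=1 redo_depth=0
After op 2 (undo): buf='(empty)' undo_depth=0 redo_depth=1
After op 3 (redo): buf='two' undo_depth=1 redo_depth=0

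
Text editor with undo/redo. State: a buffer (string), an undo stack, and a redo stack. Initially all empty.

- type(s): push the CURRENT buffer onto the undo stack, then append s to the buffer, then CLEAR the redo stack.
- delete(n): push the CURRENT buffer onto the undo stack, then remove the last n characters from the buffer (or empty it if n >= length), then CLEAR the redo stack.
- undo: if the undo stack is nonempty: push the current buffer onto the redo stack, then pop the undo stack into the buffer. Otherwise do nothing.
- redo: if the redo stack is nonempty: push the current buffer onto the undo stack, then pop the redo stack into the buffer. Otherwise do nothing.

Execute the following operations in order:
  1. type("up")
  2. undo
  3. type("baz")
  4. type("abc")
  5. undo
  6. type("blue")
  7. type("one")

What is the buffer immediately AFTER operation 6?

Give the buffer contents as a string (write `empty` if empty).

Answer: bazblue

Derivation:
After op 1 (type): buf='up' undo_depth=1 redo_depth=0
After op 2 (undo): buf='(empty)' undo_depth=0 redo_depth=1
After op 3 (type): buf='baz' undo_depth=1 redo_depth=0
After op 4 (type): buf='bazabc' undo_depth=2 redo_depth=0
After op 5 (undo): buf='baz' undo_depth=1 redo_depth=1
After op 6 (type): buf='bazblue' undo_depth=2 redo_depth=0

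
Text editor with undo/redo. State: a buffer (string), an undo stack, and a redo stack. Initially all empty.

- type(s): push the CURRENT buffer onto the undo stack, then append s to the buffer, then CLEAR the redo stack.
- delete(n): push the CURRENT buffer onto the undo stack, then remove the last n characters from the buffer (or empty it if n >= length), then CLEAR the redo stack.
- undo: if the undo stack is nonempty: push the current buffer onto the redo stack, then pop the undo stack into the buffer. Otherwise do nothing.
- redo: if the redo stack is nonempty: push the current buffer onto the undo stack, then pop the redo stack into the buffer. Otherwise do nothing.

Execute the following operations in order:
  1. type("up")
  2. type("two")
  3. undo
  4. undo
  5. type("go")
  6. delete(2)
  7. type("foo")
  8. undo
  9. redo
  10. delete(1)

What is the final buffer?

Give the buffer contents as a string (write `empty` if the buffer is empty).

Answer: fo

Derivation:
After op 1 (type): buf='up' undo_depth=1 redo_depth=0
After op 2 (type): buf='uptwo' undo_depth=2 redo_depth=0
After op 3 (undo): buf='up' undo_depth=1 redo_depth=1
After op 4 (undo): buf='(empty)' undo_depth=0 redo_depth=2
After op 5 (type): buf='go' undo_depth=1 redo_depth=0
After op 6 (delete): buf='(empty)' undo_depth=2 redo_depth=0
After op 7 (type): buf='foo' undo_depth=3 redo_depth=0
After op 8 (undo): buf='(empty)' undo_depth=2 redo_depth=1
After op 9 (redo): buf='foo' undo_depth=3 redo_depth=0
After op 10 (delete): buf='fo' undo_depth=4 redo_depth=0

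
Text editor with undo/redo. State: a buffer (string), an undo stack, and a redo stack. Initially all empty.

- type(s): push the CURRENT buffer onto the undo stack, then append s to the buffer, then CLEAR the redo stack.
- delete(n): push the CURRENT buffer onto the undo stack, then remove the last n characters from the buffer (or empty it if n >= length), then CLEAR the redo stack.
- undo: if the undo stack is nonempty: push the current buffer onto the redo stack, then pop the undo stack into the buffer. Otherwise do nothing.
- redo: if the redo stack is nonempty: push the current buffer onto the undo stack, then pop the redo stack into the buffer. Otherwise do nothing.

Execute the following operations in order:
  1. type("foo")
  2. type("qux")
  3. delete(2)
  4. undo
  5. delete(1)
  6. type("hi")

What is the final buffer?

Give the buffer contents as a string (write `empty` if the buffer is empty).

Answer: fooquhi

Derivation:
After op 1 (type): buf='foo' undo_depth=1 redo_depth=0
After op 2 (type): buf='fooqux' undo_depth=2 redo_depth=0
After op 3 (delete): buf='fooq' undo_depth=3 redo_depth=0
After op 4 (undo): buf='fooqux' undo_depth=2 redo_depth=1
After op 5 (delete): buf='fooqu' undo_depth=3 redo_depth=0
After op 6 (type): buf='fooquhi' undo_depth=4 redo_depth=0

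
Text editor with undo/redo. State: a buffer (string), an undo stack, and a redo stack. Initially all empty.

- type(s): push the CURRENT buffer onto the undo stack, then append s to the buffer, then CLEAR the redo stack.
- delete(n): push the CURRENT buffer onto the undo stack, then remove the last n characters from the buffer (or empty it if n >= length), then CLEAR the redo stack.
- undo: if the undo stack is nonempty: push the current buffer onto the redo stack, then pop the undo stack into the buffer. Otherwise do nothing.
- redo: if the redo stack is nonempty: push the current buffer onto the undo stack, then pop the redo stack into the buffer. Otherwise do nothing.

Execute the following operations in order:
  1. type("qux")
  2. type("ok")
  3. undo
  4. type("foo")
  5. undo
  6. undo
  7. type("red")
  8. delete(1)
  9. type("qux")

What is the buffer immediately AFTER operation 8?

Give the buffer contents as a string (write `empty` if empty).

After op 1 (type): buf='qux' undo_depth=1 redo_depth=0
After op 2 (type): buf='quxok' undo_depth=2 redo_depth=0
After op 3 (undo): buf='qux' undo_depth=1 redo_depth=1
After op 4 (type): buf='quxfoo' undo_depth=2 redo_depth=0
After op 5 (undo): buf='qux' undo_depth=1 redo_depth=1
After op 6 (undo): buf='(empty)' undo_depth=0 redo_depth=2
After op 7 (type): buf='red' undo_depth=1 redo_depth=0
After op 8 (delete): buf='re' undo_depth=2 redo_depth=0

Answer: re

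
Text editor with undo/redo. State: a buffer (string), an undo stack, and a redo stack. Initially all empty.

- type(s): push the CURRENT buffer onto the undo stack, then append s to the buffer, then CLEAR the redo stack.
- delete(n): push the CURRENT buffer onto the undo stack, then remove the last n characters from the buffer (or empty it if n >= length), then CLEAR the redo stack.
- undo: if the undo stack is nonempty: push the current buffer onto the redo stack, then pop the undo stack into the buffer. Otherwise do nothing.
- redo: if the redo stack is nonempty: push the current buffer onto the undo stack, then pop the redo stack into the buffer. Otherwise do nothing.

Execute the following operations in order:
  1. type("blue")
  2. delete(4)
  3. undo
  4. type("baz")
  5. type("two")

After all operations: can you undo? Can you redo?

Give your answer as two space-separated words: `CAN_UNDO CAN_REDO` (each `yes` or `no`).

Answer: yes no

Derivation:
After op 1 (type): buf='blue' undo_depth=1 redo_depth=0
After op 2 (delete): buf='(empty)' undo_depth=2 redo_depth=0
After op 3 (undo): buf='blue' undo_depth=1 redo_depth=1
After op 4 (type): buf='bluebaz' undo_depth=2 redo_depth=0
After op 5 (type): buf='bluebaztwo' undo_depth=3 redo_depth=0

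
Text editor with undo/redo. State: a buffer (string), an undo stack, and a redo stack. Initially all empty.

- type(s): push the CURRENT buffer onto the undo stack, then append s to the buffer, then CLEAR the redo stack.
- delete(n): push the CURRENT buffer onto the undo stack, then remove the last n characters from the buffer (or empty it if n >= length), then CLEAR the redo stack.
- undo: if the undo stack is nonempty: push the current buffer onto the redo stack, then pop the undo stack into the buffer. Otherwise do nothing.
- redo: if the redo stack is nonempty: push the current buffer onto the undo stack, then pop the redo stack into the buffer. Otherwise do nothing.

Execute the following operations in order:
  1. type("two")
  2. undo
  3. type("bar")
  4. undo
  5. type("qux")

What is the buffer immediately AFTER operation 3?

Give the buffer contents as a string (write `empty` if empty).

After op 1 (type): buf='two' undo_depth=1 redo_depth=0
After op 2 (undo): buf='(empty)' undo_depth=0 redo_depth=1
After op 3 (type): buf='bar' undo_depth=1 redo_depth=0

Answer: bar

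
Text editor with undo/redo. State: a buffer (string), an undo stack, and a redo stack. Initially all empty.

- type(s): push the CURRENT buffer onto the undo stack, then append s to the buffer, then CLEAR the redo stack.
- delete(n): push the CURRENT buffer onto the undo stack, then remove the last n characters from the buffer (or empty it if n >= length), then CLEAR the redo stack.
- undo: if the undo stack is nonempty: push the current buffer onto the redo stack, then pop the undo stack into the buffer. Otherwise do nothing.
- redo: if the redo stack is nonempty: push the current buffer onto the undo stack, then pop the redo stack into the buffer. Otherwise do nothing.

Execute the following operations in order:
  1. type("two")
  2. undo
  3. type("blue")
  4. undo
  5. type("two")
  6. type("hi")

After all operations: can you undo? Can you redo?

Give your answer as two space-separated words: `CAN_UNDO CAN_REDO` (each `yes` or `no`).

After op 1 (type): buf='two' undo_depth=1 redo_depth=0
After op 2 (undo): buf='(empty)' undo_depth=0 redo_depth=1
After op 3 (type): buf='blue' undo_depth=1 redo_depth=0
After op 4 (undo): buf='(empty)' undo_depth=0 redo_depth=1
After op 5 (type): buf='two' undo_depth=1 redo_depth=0
After op 6 (type): buf='twohi' undo_depth=2 redo_depth=0

Answer: yes no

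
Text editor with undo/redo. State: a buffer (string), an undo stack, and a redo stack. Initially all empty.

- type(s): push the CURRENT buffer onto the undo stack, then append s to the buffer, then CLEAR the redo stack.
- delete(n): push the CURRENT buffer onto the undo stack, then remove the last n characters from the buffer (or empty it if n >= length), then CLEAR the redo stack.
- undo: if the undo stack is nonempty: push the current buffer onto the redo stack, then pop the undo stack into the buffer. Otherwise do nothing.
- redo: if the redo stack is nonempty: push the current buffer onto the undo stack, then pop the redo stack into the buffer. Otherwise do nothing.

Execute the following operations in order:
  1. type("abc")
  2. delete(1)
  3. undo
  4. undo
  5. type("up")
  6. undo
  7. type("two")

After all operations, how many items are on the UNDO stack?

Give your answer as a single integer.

Answer: 1

Derivation:
After op 1 (type): buf='abc' undo_depth=1 redo_depth=0
After op 2 (delete): buf='ab' undo_depth=2 redo_depth=0
After op 3 (undo): buf='abc' undo_depth=1 redo_depth=1
After op 4 (undo): buf='(empty)' undo_depth=0 redo_depth=2
After op 5 (type): buf='up' undo_depth=1 redo_depth=0
After op 6 (undo): buf='(empty)' undo_depth=0 redo_depth=1
After op 7 (type): buf='two' undo_depth=1 redo_depth=0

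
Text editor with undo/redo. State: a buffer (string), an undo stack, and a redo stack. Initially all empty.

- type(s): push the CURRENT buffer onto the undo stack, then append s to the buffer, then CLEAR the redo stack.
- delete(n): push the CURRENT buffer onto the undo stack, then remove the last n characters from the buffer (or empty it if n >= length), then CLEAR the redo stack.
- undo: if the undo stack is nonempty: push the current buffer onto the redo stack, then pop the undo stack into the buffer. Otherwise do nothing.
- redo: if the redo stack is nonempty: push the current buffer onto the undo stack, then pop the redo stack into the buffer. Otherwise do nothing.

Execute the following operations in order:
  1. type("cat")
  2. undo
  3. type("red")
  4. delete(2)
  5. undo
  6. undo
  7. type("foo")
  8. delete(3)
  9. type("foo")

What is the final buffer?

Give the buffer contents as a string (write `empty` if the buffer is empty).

Answer: foo

Derivation:
After op 1 (type): buf='cat' undo_depth=1 redo_depth=0
After op 2 (undo): buf='(empty)' undo_depth=0 redo_depth=1
After op 3 (type): buf='red' undo_depth=1 redo_depth=0
After op 4 (delete): buf='r' undo_depth=2 redo_depth=0
After op 5 (undo): buf='red' undo_depth=1 redo_depth=1
After op 6 (undo): buf='(empty)' undo_depth=0 redo_depth=2
After op 7 (type): buf='foo' undo_depth=1 redo_depth=0
After op 8 (delete): buf='(empty)' undo_depth=2 redo_depth=0
After op 9 (type): buf='foo' undo_depth=3 redo_depth=0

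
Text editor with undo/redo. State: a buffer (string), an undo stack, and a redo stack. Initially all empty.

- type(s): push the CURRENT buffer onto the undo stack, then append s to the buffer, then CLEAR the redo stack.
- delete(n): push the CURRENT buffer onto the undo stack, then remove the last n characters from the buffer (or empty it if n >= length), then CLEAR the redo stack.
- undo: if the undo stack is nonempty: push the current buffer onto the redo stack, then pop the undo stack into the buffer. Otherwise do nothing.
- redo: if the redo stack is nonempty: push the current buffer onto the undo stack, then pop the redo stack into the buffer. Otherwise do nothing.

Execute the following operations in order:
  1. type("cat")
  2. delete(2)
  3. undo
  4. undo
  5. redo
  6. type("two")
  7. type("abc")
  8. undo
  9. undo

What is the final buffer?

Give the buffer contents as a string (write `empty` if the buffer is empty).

After op 1 (type): buf='cat' undo_depth=1 redo_depth=0
After op 2 (delete): buf='c' undo_depth=2 redo_depth=0
After op 3 (undo): buf='cat' undo_depth=1 redo_depth=1
After op 4 (undo): buf='(empty)' undo_depth=0 redo_depth=2
After op 5 (redo): buf='cat' undo_depth=1 redo_depth=1
After op 6 (type): buf='cattwo' undo_depth=2 redo_depth=0
After op 7 (type): buf='cattwoabc' undo_depth=3 redo_depth=0
After op 8 (undo): buf='cattwo' undo_depth=2 redo_depth=1
After op 9 (undo): buf='cat' undo_depth=1 redo_depth=2

Answer: cat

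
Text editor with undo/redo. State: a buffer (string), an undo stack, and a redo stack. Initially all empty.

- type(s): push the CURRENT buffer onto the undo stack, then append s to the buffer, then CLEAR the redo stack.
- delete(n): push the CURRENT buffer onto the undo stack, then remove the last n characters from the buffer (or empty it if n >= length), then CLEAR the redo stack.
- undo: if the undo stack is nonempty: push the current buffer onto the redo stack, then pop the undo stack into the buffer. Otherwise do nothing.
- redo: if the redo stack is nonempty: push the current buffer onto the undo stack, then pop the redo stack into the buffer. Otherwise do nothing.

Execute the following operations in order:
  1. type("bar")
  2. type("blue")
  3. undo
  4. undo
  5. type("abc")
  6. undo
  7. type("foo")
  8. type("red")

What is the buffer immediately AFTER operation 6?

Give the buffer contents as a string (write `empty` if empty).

After op 1 (type): buf='bar' undo_depth=1 redo_depth=0
After op 2 (type): buf='barblue' undo_depth=2 redo_depth=0
After op 3 (undo): buf='bar' undo_depth=1 redo_depth=1
After op 4 (undo): buf='(empty)' undo_depth=0 redo_depth=2
After op 5 (type): buf='abc' undo_depth=1 redo_depth=0
After op 6 (undo): buf='(empty)' undo_depth=0 redo_depth=1

Answer: empty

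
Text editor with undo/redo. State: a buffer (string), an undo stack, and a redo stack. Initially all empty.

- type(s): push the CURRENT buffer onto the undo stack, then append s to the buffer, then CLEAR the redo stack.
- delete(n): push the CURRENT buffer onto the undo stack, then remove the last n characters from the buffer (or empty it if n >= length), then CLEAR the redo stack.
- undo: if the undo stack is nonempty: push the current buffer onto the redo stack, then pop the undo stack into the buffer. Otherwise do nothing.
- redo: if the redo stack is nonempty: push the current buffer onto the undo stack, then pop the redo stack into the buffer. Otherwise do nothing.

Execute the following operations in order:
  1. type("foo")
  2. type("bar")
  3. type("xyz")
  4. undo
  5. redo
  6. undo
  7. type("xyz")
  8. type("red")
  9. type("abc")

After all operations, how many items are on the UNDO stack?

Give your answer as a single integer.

After op 1 (type): buf='foo' undo_depth=1 redo_depth=0
After op 2 (type): buf='foobar' undo_depth=2 redo_depth=0
After op 3 (type): buf='foobarxyz' undo_depth=3 redo_depth=0
After op 4 (undo): buf='foobar' undo_depth=2 redo_depth=1
After op 5 (redo): buf='foobarxyz' undo_depth=3 redo_depth=0
After op 6 (undo): buf='foobar' undo_depth=2 redo_depth=1
After op 7 (type): buf='foobarxyz' undo_depth=3 redo_depth=0
After op 8 (type): buf='foobarxyzred' undo_depth=4 redo_depth=0
After op 9 (type): buf='foobarxyzredabc' undo_depth=5 redo_depth=0

Answer: 5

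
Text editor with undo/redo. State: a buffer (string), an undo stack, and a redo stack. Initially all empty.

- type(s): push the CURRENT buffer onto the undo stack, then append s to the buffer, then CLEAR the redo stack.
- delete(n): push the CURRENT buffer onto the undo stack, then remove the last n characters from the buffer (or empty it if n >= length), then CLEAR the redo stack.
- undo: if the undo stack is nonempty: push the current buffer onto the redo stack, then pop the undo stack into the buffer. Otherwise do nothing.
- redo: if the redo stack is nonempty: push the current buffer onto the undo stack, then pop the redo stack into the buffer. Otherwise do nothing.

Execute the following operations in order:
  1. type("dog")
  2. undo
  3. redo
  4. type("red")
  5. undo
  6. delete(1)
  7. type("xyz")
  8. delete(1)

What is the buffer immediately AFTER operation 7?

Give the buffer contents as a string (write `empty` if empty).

Answer: doxyz

Derivation:
After op 1 (type): buf='dog' undo_depth=1 redo_depth=0
After op 2 (undo): buf='(empty)' undo_depth=0 redo_depth=1
After op 3 (redo): buf='dog' undo_depth=1 redo_depth=0
After op 4 (type): buf='dogred' undo_depth=2 redo_depth=0
After op 5 (undo): buf='dog' undo_depth=1 redo_depth=1
After op 6 (delete): buf='do' undo_depth=2 redo_depth=0
After op 7 (type): buf='doxyz' undo_depth=3 redo_depth=0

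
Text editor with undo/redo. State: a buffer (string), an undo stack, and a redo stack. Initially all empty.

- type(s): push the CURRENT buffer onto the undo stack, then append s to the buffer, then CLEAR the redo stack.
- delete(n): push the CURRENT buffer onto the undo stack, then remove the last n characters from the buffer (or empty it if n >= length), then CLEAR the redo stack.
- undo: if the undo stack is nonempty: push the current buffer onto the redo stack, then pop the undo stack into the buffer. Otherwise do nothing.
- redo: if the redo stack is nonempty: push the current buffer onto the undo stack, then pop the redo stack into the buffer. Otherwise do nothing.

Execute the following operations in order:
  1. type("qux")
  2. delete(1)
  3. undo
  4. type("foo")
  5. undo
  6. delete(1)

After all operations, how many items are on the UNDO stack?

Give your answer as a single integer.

Answer: 2

Derivation:
After op 1 (type): buf='qux' undo_depth=1 redo_depth=0
After op 2 (delete): buf='qu' undo_depth=2 redo_depth=0
After op 3 (undo): buf='qux' undo_depth=1 redo_depth=1
After op 4 (type): buf='quxfoo' undo_depth=2 redo_depth=0
After op 5 (undo): buf='qux' undo_depth=1 redo_depth=1
After op 6 (delete): buf='qu' undo_depth=2 redo_depth=0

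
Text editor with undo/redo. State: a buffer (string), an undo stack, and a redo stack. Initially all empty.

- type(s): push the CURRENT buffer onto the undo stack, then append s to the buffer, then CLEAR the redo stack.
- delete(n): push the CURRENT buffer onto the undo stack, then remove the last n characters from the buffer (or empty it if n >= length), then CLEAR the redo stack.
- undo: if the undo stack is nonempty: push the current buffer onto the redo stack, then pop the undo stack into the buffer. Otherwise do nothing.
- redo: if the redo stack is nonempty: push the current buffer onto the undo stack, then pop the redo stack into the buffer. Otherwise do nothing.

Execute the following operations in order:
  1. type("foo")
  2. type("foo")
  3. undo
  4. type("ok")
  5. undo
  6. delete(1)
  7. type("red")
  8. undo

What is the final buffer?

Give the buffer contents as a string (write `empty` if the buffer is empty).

After op 1 (type): buf='foo' undo_depth=1 redo_depth=0
After op 2 (type): buf='foofoo' undo_depth=2 redo_depth=0
After op 3 (undo): buf='foo' undo_depth=1 redo_depth=1
After op 4 (type): buf='foook' undo_depth=2 redo_depth=0
After op 5 (undo): buf='foo' undo_depth=1 redo_depth=1
After op 6 (delete): buf='fo' undo_depth=2 redo_depth=0
After op 7 (type): buf='fored' undo_depth=3 redo_depth=0
After op 8 (undo): buf='fo' undo_depth=2 redo_depth=1

Answer: fo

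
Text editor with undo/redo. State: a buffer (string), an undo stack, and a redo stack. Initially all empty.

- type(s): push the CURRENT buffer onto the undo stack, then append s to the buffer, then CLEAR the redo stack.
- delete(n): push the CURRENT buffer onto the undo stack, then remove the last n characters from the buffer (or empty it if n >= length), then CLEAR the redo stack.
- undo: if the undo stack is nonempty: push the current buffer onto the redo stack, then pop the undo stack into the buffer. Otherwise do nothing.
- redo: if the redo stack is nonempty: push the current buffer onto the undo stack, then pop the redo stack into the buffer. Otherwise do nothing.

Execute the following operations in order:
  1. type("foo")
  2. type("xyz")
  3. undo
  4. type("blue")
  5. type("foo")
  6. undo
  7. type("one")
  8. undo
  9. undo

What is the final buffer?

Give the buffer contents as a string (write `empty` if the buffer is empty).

Answer: foo

Derivation:
After op 1 (type): buf='foo' undo_depth=1 redo_depth=0
After op 2 (type): buf='fooxyz' undo_depth=2 redo_depth=0
After op 3 (undo): buf='foo' undo_depth=1 redo_depth=1
After op 4 (type): buf='fooblue' undo_depth=2 redo_depth=0
After op 5 (type): buf='foobluefoo' undo_depth=3 redo_depth=0
After op 6 (undo): buf='fooblue' undo_depth=2 redo_depth=1
After op 7 (type): buf='fooblueone' undo_depth=3 redo_depth=0
After op 8 (undo): buf='fooblue' undo_depth=2 redo_depth=1
After op 9 (undo): buf='foo' undo_depth=1 redo_depth=2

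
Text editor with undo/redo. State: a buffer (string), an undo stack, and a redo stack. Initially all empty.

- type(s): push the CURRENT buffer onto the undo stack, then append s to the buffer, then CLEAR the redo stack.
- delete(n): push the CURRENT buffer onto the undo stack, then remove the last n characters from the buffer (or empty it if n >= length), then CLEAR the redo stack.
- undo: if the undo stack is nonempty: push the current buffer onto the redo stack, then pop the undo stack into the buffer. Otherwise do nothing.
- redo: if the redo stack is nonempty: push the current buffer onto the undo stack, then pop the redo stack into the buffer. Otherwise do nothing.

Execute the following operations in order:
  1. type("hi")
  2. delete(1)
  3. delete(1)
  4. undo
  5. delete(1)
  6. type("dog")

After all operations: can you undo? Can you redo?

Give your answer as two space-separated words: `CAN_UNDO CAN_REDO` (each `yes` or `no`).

After op 1 (type): buf='hi' undo_depth=1 redo_depth=0
After op 2 (delete): buf='h' undo_depth=2 redo_depth=0
After op 3 (delete): buf='(empty)' undo_depth=3 redo_depth=0
After op 4 (undo): buf='h' undo_depth=2 redo_depth=1
After op 5 (delete): buf='(empty)' undo_depth=3 redo_depth=0
After op 6 (type): buf='dog' undo_depth=4 redo_depth=0

Answer: yes no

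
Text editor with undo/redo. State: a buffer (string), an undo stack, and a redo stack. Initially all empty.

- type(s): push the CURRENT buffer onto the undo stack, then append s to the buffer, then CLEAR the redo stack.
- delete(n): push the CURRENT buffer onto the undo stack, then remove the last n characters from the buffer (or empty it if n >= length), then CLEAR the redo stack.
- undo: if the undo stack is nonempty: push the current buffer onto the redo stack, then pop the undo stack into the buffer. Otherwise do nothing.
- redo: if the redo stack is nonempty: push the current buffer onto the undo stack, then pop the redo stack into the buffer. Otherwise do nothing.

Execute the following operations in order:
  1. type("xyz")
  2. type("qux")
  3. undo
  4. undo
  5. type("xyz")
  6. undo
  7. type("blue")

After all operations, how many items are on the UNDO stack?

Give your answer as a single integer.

After op 1 (type): buf='xyz' undo_depth=1 redo_depth=0
After op 2 (type): buf='xyzqux' undo_depth=2 redo_depth=0
After op 3 (undo): buf='xyz' undo_depth=1 redo_depth=1
After op 4 (undo): buf='(empty)' undo_depth=0 redo_depth=2
After op 5 (type): buf='xyz' undo_depth=1 redo_depth=0
After op 6 (undo): buf='(empty)' undo_depth=0 redo_depth=1
After op 7 (type): buf='blue' undo_depth=1 redo_depth=0

Answer: 1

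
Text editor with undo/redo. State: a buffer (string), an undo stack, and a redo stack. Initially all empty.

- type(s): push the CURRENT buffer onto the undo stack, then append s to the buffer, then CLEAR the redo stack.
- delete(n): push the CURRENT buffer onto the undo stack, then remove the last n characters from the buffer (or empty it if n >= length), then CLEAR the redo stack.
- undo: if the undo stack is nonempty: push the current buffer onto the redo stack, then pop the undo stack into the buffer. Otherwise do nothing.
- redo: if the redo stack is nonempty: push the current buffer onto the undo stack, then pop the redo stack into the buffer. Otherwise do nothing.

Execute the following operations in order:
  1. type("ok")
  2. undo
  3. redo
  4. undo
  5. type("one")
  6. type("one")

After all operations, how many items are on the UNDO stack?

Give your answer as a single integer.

Answer: 2

Derivation:
After op 1 (type): buf='ok' undo_depth=1 redo_depth=0
After op 2 (undo): buf='(empty)' undo_depth=0 redo_depth=1
After op 3 (redo): buf='ok' undo_depth=1 redo_depth=0
After op 4 (undo): buf='(empty)' undo_depth=0 redo_depth=1
After op 5 (type): buf='one' undo_depth=1 redo_depth=0
After op 6 (type): buf='oneone' undo_depth=2 redo_depth=0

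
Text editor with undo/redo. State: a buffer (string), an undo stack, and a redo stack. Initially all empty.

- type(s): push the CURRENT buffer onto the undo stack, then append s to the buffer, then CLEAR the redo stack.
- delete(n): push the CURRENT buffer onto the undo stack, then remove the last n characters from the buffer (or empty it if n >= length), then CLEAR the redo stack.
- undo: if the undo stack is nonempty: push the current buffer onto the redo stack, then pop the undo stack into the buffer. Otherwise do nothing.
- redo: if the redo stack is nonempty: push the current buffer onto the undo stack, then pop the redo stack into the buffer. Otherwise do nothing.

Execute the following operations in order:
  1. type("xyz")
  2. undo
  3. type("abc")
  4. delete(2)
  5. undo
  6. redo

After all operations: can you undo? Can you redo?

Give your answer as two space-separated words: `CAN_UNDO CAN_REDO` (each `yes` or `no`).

Answer: yes no

Derivation:
After op 1 (type): buf='xyz' undo_depth=1 redo_depth=0
After op 2 (undo): buf='(empty)' undo_depth=0 redo_depth=1
After op 3 (type): buf='abc' undo_depth=1 redo_depth=0
After op 4 (delete): buf='a' undo_depth=2 redo_depth=0
After op 5 (undo): buf='abc' undo_depth=1 redo_depth=1
After op 6 (redo): buf='a' undo_depth=2 redo_depth=0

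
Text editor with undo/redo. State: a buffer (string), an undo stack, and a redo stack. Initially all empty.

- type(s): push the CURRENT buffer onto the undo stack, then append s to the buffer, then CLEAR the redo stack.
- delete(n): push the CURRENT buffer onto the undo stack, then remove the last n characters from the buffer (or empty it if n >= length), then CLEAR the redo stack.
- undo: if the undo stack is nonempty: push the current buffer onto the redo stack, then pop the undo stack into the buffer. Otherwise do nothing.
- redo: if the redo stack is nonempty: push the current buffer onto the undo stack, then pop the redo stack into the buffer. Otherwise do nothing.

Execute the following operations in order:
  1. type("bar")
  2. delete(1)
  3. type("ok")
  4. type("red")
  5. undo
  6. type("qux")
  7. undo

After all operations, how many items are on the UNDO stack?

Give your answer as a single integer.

Answer: 3

Derivation:
After op 1 (type): buf='bar' undo_depth=1 redo_depth=0
After op 2 (delete): buf='ba' undo_depth=2 redo_depth=0
After op 3 (type): buf='baok' undo_depth=3 redo_depth=0
After op 4 (type): buf='baokred' undo_depth=4 redo_depth=0
After op 5 (undo): buf='baok' undo_depth=3 redo_depth=1
After op 6 (type): buf='baokqux' undo_depth=4 redo_depth=0
After op 7 (undo): buf='baok' undo_depth=3 redo_depth=1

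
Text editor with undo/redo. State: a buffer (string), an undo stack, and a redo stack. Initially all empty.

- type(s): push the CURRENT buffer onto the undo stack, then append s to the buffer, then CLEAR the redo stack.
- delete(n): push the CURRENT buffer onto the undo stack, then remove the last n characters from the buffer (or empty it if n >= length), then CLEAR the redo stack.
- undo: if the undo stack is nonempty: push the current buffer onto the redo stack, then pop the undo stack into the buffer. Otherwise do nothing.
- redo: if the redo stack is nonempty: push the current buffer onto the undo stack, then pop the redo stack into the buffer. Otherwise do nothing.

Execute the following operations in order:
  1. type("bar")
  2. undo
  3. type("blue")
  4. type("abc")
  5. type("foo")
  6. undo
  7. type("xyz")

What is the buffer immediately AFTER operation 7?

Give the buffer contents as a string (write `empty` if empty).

Answer: blueabcxyz

Derivation:
After op 1 (type): buf='bar' undo_depth=1 redo_depth=0
After op 2 (undo): buf='(empty)' undo_depth=0 redo_depth=1
After op 3 (type): buf='blue' undo_depth=1 redo_depth=0
After op 4 (type): buf='blueabc' undo_depth=2 redo_depth=0
After op 5 (type): buf='blueabcfoo' undo_depth=3 redo_depth=0
After op 6 (undo): buf='blueabc' undo_depth=2 redo_depth=1
After op 7 (type): buf='blueabcxyz' undo_depth=3 redo_depth=0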